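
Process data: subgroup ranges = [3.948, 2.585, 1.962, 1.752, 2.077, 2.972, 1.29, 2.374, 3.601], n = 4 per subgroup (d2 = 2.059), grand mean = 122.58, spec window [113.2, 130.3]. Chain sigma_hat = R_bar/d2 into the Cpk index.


R_bar = (3.948 + 2.585 + 1.962 + 1.752 + 2.077 + 2.972 + 1.29 + 2.374 + 3.601) / 9 = 2.5067778
sigma = R_bar / d2 = 2.5067778 / 2.059 = 1.2174734
Cp = (USL - LSL)/(6*sigma) = (130.3 - 113.2)/(6*1.2174734) = 2.3409
Cpu = (130.3 - 122.58)/(3*1.2174734) = 2.1137
Cpl = (122.58 - 113.2)/(3*1.2174734) = 2.5682
Cpk = min(Cpu, Cpl) = 2.1137

2.1137


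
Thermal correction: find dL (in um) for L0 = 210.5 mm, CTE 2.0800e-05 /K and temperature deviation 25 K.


dL = L * alpha * dT
= 210.5 * 2.0800e-05 * 25
= 0.1094600 mm
dL_um = 0.1094600 * 1000 = 109.4600 um

109.4600


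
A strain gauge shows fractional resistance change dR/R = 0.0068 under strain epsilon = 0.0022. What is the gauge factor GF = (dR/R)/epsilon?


GF = (dR/R) / epsilon
= 0.0068 / 0.0022
= 3.0909

3.0909


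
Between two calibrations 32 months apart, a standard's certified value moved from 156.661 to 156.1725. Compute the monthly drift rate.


rate = (v2 - v1) / months
= (156.1725 - 156.661) / 32
= -0.4885 / 32
= -0.0153

-0.0153


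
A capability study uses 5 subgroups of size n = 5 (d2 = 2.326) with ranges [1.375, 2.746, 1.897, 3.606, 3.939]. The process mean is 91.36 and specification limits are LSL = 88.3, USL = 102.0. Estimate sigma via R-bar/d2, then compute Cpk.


R_bar = (1.375 + 2.746 + 1.897 + 3.606 + 3.939) / 5 = 2.7126
sigma = R_bar / d2 = 2.7126 / 2.326 = 1.1662081
Cp = (USL - LSL)/(6*sigma) = (102.0 - 88.3)/(6*1.1662081) = 1.9579
Cpu = (102.0 - 91.36)/(3*1.1662081) = 3.0412
Cpl = (91.36 - 88.3)/(3*1.1662081) = 0.8746
Cpk = min(Cpu, Cpl) = 0.8746

0.8746


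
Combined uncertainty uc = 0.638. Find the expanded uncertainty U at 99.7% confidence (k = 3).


U = k * uc
U = 3 * 0.638
U = 1.9140

1.9140


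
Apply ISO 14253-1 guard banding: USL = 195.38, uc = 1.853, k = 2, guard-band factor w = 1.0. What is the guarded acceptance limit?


U = k * uc = 2 * 1.853 = 3.706
guard band g = w * U = 1.0 * 3.706 = 3.706
AL = USL - g = 195.38 - 3.706
AL = 191.6740

191.6740


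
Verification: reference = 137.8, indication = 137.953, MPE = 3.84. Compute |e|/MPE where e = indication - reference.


e = indication - reference = 137.953 - 137.8 = 0.1530
|e| = 0.1530
ratio = |e| / MPE = 0.1530 / 3.84
ratio = 0.0398

0.0398


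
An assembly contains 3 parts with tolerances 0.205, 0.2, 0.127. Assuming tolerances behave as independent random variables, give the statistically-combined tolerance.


RSS = sqrt(0.205^2 + 0.2^2 + 0.127^2)
= sqrt(0.098154)
= 0.3133

0.3133


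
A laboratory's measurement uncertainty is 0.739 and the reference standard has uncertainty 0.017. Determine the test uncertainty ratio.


TUR = u_lab / u_ref
= 0.739 / 0.017
= 43.4706

43.4706


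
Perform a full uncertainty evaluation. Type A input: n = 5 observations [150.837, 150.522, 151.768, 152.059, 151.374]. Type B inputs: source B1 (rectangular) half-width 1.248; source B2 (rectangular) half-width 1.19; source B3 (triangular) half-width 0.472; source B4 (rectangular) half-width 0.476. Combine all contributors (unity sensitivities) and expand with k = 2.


mean = (150.837 + 150.522 + 151.768 + 152.059 + 151.374) / 5 = 151.312
s = sqrt(sum((x - mean)^2)/(n-1)) = 0.63630064
u_A = s / sqrt(n) = 0.63630064 / sqrt(5) = 0.2845623
u_B1 = 1.248 / sqrt(3) = 0.72053314
u_B2 = 1.19 / sqrt(3) = 0.68704682
u_B3 = 0.472 / sqrt(6) = 0.19269319
u_B4 = 0.476 / sqrt(3) = 0.27481873
uc = sqrt(0.2845623^2 + 0.72053314^2 + 0.68704682^2 + 0.19269319^2 + 0.27481873^2) = 1.0885004
U = k * uc = 2 * 1.0885004
U = 2.1770

2.1770


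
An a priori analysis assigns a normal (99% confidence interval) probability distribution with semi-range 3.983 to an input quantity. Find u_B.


u_B = half_width / 2.576
u_B = 3.983 / 2.576
u_B = 1.5462

1.5462


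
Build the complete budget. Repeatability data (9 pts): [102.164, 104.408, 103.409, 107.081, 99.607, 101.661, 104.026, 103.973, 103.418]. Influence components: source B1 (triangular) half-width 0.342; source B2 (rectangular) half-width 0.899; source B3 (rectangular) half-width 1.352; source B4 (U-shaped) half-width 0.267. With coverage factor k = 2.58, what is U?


mean = (102.164 + 104.408 + 103.409 + 107.081 + 99.607 + 101.661 + 104.026 + 103.973 + 103.418) / 9 = 103.3052222
s = sqrt(sum((x - mean)^2)/(n-1)) = 2.0659216
u_A = s / sqrt(n) = 2.0659216 / sqrt(9) = 0.68864053
u_B1 = 0.342 / sqrt(6) = 0.13962092
u_B2 = 0.899 / sqrt(3) = 0.51903789
u_B3 = 1.352 / sqrt(3) = 0.78057756
u_B4 = 0.267 / sqrt(2) = 0.18879751
uc = sqrt(0.68864053^2 + 0.13962092^2 + 0.51903789^2 + 0.78057756^2 + 0.18879751^2) = 1.1866195
U = k * uc = 2.58 * 1.1866195
U = 3.0615

3.0615


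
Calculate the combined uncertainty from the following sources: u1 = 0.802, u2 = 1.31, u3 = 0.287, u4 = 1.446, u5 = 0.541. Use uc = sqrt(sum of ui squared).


uc = sqrt(0.802^2 + 1.31^2 + 0.287^2 + 1.446^2 + 0.541^2)
uc = sqrt(4.82527)
uc = 2.1966

2.1966


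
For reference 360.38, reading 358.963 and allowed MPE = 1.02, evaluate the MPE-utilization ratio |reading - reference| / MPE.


e = indication - reference = 358.963 - 360.38 = -1.4170
|e| = 1.4170
ratio = |e| / MPE = 1.4170 / 1.02
ratio = 1.3892

1.3892


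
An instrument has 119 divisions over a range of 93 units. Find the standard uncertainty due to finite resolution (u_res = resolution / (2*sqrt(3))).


resolution = range / divisions
resolution = 93 / 119 = 0.78151261
u_res = resolution / (2*sqrt(3))
u_res = 0.78151261 / 3.4641016
u_res = 0.2256

0.2256


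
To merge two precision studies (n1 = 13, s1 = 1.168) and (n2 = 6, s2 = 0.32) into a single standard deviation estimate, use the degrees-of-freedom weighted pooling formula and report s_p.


s_p = sqrt(((n1-1)*s1^2 + (n2-1)*s2^2) / (n1+n2-2))
numerator = (13-1)*1.168^2 + (6-1)*0.32^2 = 16.370688 + 0.512 = 16.882688
denominator = 13 + 6 - 2 = 17
s_p^2 = 16.882688 / 17 = 0.99309929
s_p = sqrt(0.99309929) = 0.9965

0.9965


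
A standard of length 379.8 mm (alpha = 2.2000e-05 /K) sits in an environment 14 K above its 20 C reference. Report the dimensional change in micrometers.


dL = L * alpha * dT
= 379.8 * 2.2000e-05 * 14
= 0.1169784 mm
dL_um = 0.1169784 * 1000 = 116.9784 um

116.9784


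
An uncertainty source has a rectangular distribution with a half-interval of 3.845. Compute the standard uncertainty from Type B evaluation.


u_B = half_width / sqrt(3)
u_B = 3.845 / 1.7320508
u_B = 2.2199

2.2199


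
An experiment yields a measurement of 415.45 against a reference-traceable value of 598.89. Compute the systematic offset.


Systematic error = measured - true
= 415.45 - 598.89
= -183.4400

-183.4400


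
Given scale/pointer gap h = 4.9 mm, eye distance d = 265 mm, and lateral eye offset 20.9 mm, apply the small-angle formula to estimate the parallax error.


error = h * offset / d
= 4.9 * 20.9 / 265
= 0.3865

0.3865


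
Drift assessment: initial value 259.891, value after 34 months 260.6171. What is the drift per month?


rate = (v2 - v1) / months
= (260.6171 - 259.891) / 34
= 0.7261 / 34
= 0.0214

0.0214


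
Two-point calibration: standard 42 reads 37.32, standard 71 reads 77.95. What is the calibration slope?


slope = (y2 - y1) / (x2 - x1)
= (77.95 - 37.32) / (71 - 42)
= 40.6300 / 29
= 1.4010

1.4010


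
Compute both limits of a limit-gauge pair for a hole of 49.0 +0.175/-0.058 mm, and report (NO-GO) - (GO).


GO = nominal - lower_tol (smallest hole = maximum material condition)
GO = 49.0 - 0.058 = 48.942
NO-GO = nominal + upper_tol (largest hole = least material condition)
NO-GO = 49.0 + 0.175 = 49.175
spread = NO-GO - GO = 49.175 - 48.942 = 0.2330

0.2330


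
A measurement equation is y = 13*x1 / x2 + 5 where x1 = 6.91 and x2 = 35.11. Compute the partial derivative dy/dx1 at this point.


y = 13*x1 / x2 + 5
dy/dx1 = 13/x2
Evaluate at x2 = 35.11: c1 = 13 / 35.11
c1 = 0.3703

0.3703


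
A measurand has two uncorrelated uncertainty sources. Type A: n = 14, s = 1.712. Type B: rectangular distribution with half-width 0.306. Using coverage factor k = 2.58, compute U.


u_A = s / sqrt(n) = 1.712 / sqrt(14) = 0.45755125
u_B = half_width / sqrt(3) = 0.306 / sqrt(3) = 0.17666918
uc = sqrt(u_A^2 + u_B^2) = sqrt(0.45755125^2 + 0.17666918^2) = 0.49047441
U = k * uc = 2.58 * 0.49047441
U = 1.2654

1.2654


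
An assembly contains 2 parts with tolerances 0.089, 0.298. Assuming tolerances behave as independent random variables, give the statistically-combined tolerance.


RSS = sqrt(0.089^2 + 0.298^2)
= sqrt(0.096725)
= 0.3110

0.3110


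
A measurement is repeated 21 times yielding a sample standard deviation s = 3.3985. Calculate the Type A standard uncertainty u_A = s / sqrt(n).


u_A = s / sqrt(n)
u_A = 3.3985 / sqrt(21)
u_A = 3.3985 / 4.5825757
u_A = 0.7416

0.7416


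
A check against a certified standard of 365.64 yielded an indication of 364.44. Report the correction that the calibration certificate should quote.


Correction = standard - reading
= 365.64 - 364.44
= 1.2000

1.2000


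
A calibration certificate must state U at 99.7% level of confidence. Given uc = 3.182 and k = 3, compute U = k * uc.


U = k * uc
U = 3 * 3.182
U = 9.5460

9.5460


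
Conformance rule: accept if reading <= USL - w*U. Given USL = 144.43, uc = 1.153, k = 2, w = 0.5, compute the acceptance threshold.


U = k * uc = 2 * 1.153 = 2.306
guard band g = w * U = 0.5 * 2.306 = 1.153
AL = USL - g = 144.43 - 1.153
AL = 143.2770

143.2770


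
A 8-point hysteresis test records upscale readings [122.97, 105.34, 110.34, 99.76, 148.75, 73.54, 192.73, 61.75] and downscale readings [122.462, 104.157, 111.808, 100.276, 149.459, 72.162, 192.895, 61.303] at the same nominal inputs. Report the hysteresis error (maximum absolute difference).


|122.97 - 122.462| = 0.5080
|105.34 - 104.157| = 1.1830
|110.34 - 111.808| = 1.4680
|99.76 - 100.276| = 0.5160
|148.75 - 149.459| = 0.7090
|73.54 - 72.162| = 1.3780
|192.73 - 192.895| = 0.1650
|61.75 - 61.303| = 0.4470
hysteresis = max(diffs) = 1.4680

1.4680


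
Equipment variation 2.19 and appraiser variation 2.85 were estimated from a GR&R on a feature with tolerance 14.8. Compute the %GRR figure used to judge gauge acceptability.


GRR = sqrt(EV^2 + AV^2) = sqrt(2.19^2 + 2.85^2) = 3.5942454
%GRR = GRR / tol * 100 = 3.5942454 / 14.8 * 100
%GRR = 24.2854

24.2854


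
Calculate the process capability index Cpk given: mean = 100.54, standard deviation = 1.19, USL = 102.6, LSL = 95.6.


Cpu = (USL - mean) / (3*sigma) = (102.6 - 100.54) / (3*1.19) = 0.5770
Cpl = (mean - LSL) / (3*sigma) = (100.54 - 95.6) / (3*1.19) = 1.3838
Cpk = min(Cpu, Cpl) = 0.5770

0.5770


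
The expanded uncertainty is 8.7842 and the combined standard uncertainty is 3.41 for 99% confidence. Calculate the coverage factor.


k = U / uc
k = 8.7842 / 3.41
k = 2.576

2.576


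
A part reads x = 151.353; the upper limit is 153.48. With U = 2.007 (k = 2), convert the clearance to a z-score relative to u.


u = U / k = 2.007 / 2 = 1.0035
margin = |USL - x| = |153.48 - 151.353| = 2.127
z = margin / u = 2.127 / 1.0035
z = 2.1196

2.1196


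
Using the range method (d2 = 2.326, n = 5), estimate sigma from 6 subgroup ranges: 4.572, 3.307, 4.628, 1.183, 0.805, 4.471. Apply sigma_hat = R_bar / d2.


R_bar = (4.572 + 3.307 + 4.628 + 1.183 + 0.805 + 4.471) / 6
R_bar = 18.966 / 6 = 3.161
sigma_hat = R_bar / d2 = 3.161 / 2.326 = 1.3590

1.3590


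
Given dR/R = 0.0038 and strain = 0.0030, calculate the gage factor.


GF = (dR/R) / epsilon
= 0.0038 / 0.0030
= 1.2667

1.2667


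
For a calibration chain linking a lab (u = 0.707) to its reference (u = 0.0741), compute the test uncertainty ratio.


TUR = u_lab / u_ref
= 0.707 / 0.0741
= 9.5412

9.5412


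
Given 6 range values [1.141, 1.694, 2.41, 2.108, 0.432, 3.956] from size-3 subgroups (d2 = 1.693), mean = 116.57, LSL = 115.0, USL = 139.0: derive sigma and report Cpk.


R_bar = (1.141 + 1.694 + 2.41 + 2.108 + 0.432 + 3.956) / 6 = 1.9568333
sigma = R_bar / d2 = 1.9568333 / 1.693 = 1.1558377
Cp = (USL - LSL)/(6*sigma) = (139.0 - 115.0)/(6*1.1558377) = 3.4607
Cpu = (139.0 - 116.57)/(3*1.1558377) = 6.4686
Cpl = (116.57 - 115.0)/(3*1.1558377) = 0.4528
Cpk = min(Cpu, Cpl) = 0.4528

0.4528


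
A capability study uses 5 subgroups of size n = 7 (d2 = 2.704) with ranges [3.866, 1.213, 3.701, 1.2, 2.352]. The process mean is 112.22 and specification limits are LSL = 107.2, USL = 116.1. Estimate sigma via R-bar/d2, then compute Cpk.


R_bar = (3.866 + 1.213 + 3.701 + 1.2 + 2.352) / 5 = 2.4664
sigma = R_bar / d2 = 2.4664 / 2.704 = 0.91213018
Cp = (USL - LSL)/(6*sigma) = (116.1 - 107.2)/(6*0.91213018) = 1.6262
Cpu = (116.1 - 112.22)/(3*0.91213018) = 1.4179
Cpl = (112.22 - 107.2)/(3*0.91213018) = 1.8345
Cpk = min(Cpu, Cpl) = 1.4179

1.4179


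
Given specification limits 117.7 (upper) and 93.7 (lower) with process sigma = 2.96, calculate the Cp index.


Cp = (USL - LSL) / (6 * sigma)
= (117.7 - 93.7) / (6 * 2.96)
= 24.0000 / 17.7600
= 1.3514

1.3514


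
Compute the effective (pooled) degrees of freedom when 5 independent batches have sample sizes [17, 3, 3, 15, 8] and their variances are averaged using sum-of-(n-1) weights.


nu = sum_i (n_i - 1)
nu = ((17 - 1) + (3 - 1) + (3 - 1) + (15 - 1) + (8 - 1))
nu = 16 + 2 + 2 + 14 + 7
nu = 41

41


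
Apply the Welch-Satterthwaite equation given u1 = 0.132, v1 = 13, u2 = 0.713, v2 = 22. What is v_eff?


uc = sqrt(u1^2 + u2^2) = sqrt(0.132^2 + 0.713^2) = 0.72511585
v_eff = uc^4 / (u1^4/v1 + u2^4/v2)
= 0.72511585^4 / (0.132^4/13 + 0.713^4/22)
= 0.27645827 / 0.011770583
v_eff = 23.4872

23.4872


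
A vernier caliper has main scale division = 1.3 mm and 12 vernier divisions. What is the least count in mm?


LC = MSD / n_div
= 1.3 / 12
= 0.1083

0.1083


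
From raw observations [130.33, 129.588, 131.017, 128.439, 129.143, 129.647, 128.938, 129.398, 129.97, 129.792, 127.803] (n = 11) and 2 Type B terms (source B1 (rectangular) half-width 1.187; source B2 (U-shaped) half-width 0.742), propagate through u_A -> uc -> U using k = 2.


mean = (130.33 + 129.588 + 131.017 + 128.439 + 129.143 + 129.647 + 128.938 + 129.398 + 129.97 + 129.792 + 127.803) / 11 = 129.4604545
s = sqrt(sum((x - mean)^2)/(n-1)) = 0.88134731
u_A = s / sqrt(n) = 0.88134731 / sqrt(11) = 0.26573621
u_B1 = 1.187 / sqrt(3) = 0.68531477
u_B2 = 0.742 / sqrt(2) = 0.52467323
uc = sqrt(0.26573621^2 + 0.68531477^2 + 0.52467323^2) = 0.90308032
U = k * uc = 2 * 0.90308032
U = 1.8062

1.8062


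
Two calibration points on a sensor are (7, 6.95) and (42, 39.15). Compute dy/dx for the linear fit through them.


slope = (y2 - y1) / (x2 - x1)
= (39.15 - 6.95) / (42 - 7)
= 32.2000 / 35
= 0.9200

0.9200


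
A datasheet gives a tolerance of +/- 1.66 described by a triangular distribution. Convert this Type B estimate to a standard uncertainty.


u_B = half_width / sqrt(6)
u_B = 1.66 / 2.4494897
u_B = 0.6777

0.6777


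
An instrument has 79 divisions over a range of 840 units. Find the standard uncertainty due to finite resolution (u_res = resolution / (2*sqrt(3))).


resolution = range / divisions
resolution = 840 / 79 = 10.632911
u_res = resolution / (2*sqrt(3))
u_res = 10.632911 / 3.4641016
u_res = 3.0695

3.0695


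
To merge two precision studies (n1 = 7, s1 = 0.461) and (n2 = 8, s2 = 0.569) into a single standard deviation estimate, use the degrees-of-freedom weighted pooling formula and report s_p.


s_p = sqrt(((n1-1)*s1^2 + (n2-1)*s2^2) / (n1+n2-2))
numerator = (7-1)*0.461^2 + (8-1)*0.569^2 = 1.275126 + 2.266327 = 3.541453
denominator = 7 + 8 - 2 = 13
s_p^2 = 3.541453 / 13 = 0.27241946
s_p = sqrt(0.27241946) = 0.5219

0.5219


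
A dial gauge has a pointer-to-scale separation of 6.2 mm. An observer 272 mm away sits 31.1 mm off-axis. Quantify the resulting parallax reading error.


error = h * offset / d
= 6.2 * 31.1 / 272
= 0.7089

0.7089


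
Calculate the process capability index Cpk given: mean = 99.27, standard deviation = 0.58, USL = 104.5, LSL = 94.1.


Cpu = (USL - mean) / (3*sigma) = (104.5 - 99.27) / (3*0.58) = 3.0057
Cpl = (mean - LSL) / (3*sigma) = (99.27 - 94.1) / (3*0.58) = 2.9713
Cpk = min(Cpu, Cpl) = 2.9713

2.9713


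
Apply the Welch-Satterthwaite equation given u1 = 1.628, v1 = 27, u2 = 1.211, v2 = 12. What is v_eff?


uc = sqrt(u1^2 + u2^2) = sqrt(1.628^2 + 1.211^2) = 2.0290158
v_eff = uc^4 / (u1^4/v1 + u2^4/v2)
= 2.0290158^4 / (1.628^4/27 + 1.211^4/12)
= 16.948908 / 0.43939163
v_eff = 38.5736

38.5736


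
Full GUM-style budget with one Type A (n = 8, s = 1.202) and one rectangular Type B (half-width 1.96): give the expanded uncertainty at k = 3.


u_A = s / sqrt(n) = 1.202 / sqrt(8) = 0.42497118
u_B = half_width / sqrt(3) = 1.96 / sqrt(3) = 1.1316065
uc = sqrt(u_A^2 + u_B^2) = sqrt(0.42497118^2 + 1.1316065^2) = 1.2087737
U = k * uc = 3 * 1.2087737
U = 3.6263

3.6263


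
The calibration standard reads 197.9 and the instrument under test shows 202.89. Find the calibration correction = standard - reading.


Correction = standard - reading
= 197.9 - 202.89
= -4.9900

-4.9900


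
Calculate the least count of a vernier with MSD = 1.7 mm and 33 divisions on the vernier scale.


LC = MSD / n_div
= 1.7 / 33
= 0.0515

0.0515


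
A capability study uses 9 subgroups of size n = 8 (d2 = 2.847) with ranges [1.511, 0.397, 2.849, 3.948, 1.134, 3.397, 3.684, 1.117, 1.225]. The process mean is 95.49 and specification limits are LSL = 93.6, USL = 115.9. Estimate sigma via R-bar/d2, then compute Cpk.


R_bar = (1.511 + 0.397 + 2.849 + 3.948 + 1.134 + 3.397 + 3.684 + 1.117 + 1.225) / 9 = 2.1402222
sigma = R_bar / d2 = 2.1402222 / 2.847 = 0.75174647
Cp = (USL - LSL)/(6*sigma) = (115.9 - 93.6)/(6*0.75174647) = 4.9440
Cpu = (115.9 - 95.49)/(3*0.75174647) = 9.0500
Cpl = (95.49 - 93.6)/(3*0.75174647) = 0.8380
Cpk = min(Cpu, Cpl) = 0.8380

0.8380


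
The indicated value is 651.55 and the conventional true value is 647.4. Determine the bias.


Systematic error = measured - true
= 651.55 - 647.4
= 4.1500

4.1500


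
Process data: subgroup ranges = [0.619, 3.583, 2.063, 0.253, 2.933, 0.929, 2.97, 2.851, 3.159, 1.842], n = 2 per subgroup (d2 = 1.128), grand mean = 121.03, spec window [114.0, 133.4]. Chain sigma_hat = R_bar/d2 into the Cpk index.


R_bar = (0.619 + 3.583 + 2.063 + 0.253 + 2.933 + 0.929 + 2.97 + 2.851 + 3.159 + 1.842) / 10 = 2.1202
sigma = R_bar / d2 = 2.1202 / 1.128 = 1.8796099
Cp = (USL - LSL)/(6*sigma) = (133.4 - 114.0)/(6*1.8796099) = 1.7202
Cpu = (133.4 - 121.03)/(3*1.8796099) = 2.1937
Cpl = (121.03 - 114.0)/(3*1.8796099) = 1.2467
Cpk = min(Cpu, Cpl) = 1.2467

1.2467


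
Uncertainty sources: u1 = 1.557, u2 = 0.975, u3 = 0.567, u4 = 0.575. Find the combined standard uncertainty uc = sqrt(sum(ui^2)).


uc = sqrt(1.557^2 + 0.975^2 + 0.567^2 + 0.575^2)
uc = sqrt(4.026988)
uc = 2.0067

2.0067


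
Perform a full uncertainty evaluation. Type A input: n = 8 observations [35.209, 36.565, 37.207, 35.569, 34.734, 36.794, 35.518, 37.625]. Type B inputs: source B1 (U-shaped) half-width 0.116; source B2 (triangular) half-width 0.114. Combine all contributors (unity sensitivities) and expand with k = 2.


mean = (35.209 + 36.565 + 37.207 + 35.569 + 34.734 + 36.794 + 35.518 + 37.625) / 8 = 36.152625
s = sqrt(sum((x - mean)^2)/(n-1)) = 1.0356021
u_A = s / sqrt(n) = 1.0356021 / sqrt(8) = 0.36614063
u_B1 = 0.116 / sqrt(2) = 0.082024387
u_B2 = 0.114 / sqrt(6) = 0.046540305
uc = sqrt(0.36614063^2 + 0.082024387^2 + 0.046540305^2) = 0.37809121
U = k * uc = 2 * 0.37809121
U = 0.7562

0.7562


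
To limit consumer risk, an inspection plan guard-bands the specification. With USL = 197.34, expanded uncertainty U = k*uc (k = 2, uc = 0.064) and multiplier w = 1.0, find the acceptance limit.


U = k * uc = 2 * 0.064 = 0.128
guard band g = w * U = 1.0 * 0.128 = 0.128
AL = USL - g = 197.34 - 0.128
AL = 197.2120

197.2120


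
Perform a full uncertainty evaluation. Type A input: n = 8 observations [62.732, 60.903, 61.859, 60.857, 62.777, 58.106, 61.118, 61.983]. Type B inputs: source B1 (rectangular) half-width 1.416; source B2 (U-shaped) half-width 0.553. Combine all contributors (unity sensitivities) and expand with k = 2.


mean = (62.732 + 60.903 + 61.859 + 60.857 + 62.777 + 58.106 + 61.118 + 61.983) / 8 = 61.291875
s = sqrt(sum((x - mean)^2)/(n-1)) = 1.4928024
u_A = s / sqrt(n) = 1.4928024 / sqrt(8) = 0.52778535
u_B1 = 1.416 / sqrt(3) = 0.81752798
u_B2 = 0.553 / sqrt(2) = 0.39103005
uc = sqrt(0.52778535^2 + 0.81752798^2 + 0.39103005^2) = 1.0487201
U = k * uc = 2 * 1.0487201
U = 2.0974

2.0974


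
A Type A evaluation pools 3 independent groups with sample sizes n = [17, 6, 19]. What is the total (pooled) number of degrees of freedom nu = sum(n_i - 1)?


nu = sum_i (n_i - 1)
nu = ((17 - 1) + (6 - 1) + (19 - 1))
nu = 16 + 5 + 18
nu = 39

39


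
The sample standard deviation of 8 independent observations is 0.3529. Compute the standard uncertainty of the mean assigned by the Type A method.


u_A = s / sqrt(n)
u_A = 0.3529 / sqrt(8)
u_A = 0.3529 / 2.8284271
u_A = 0.1248

0.1248


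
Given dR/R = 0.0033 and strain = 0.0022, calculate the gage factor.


GF = (dR/R) / epsilon
= 0.0033 / 0.0022
= 1.5000

1.5000


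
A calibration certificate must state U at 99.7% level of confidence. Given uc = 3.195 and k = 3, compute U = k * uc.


U = k * uc
U = 3 * 3.195
U = 9.5850

9.5850


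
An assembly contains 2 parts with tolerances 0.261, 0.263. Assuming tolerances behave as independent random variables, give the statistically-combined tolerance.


RSS = sqrt(0.261^2 + 0.263^2)
= sqrt(0.13729)
= 0.3705

0.3705


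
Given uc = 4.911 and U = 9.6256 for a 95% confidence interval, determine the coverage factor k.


k = U / uc
k = 9.6256 / 4.911
k = 1.96

1.96


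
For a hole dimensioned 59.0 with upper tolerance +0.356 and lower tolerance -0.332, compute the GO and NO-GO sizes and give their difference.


GO = nominal - lower_tol (smallest hole = maximum material condition)
GO = 59.0 - 0.332 = 58.668
NO-GO = nominal + upper_tol (largest hole = least material condition)
NO-GO = 59.0 + 0.356 = 59.356
spread = NO-GO - GO = 59.356 - 58.668 = 0.6880

0.6880


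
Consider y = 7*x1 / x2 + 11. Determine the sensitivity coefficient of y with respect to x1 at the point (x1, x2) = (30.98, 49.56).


y = 7*x1 / x2 + 11
dy/dx1 = 7/x2
Evaluate at x2 = 49.56: c1 = 7 / 49.56
c1 = 0.1412

0.1412


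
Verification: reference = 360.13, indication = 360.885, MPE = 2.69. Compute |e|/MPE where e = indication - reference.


e = indication - reference = 360.885 - 360.13 = 0.7550
|e| = 0.7550
ratio = |e| / MPE = 0.7550 / 2.69
ratio = 0.2807

0.2807


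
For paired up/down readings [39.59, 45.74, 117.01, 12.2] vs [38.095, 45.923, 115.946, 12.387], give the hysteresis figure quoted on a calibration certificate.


|39.59 - 38.095| = 1.4950
|45.74 - 45.923| = 0.1830
|117.01 - 115.946| = 1.0640
|12.2 - 12.387| = 0.1870
hysteresis = max(diffs) = 1.4950

1.4950


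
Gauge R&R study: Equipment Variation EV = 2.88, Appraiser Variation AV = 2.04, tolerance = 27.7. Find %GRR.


GRR = sqrt(EV^2 + AV^2) = sqrt(2.88^2 + 2.04^2) = 3.5293059
%GRR = GRR / tol * 100 = 3.5293059 / 27.7 * 100
%GRR = 12.7412

12.7412


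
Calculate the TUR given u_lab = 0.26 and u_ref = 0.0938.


TUR = u_lab / u_ref
= 0.26 / 0.0938
= 2.7719

2.7719


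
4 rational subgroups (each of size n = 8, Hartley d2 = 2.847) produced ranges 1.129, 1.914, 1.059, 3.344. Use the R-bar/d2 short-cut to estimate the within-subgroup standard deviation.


R_bar = (1.129 + 1.914 + 1.059 + 3.344) / 4
R_bar = 7.446 / 4 = 1.8615
sigma_hat = R_bar / d2 = 1.8615 / 2.847 = 0.6538

0.6538


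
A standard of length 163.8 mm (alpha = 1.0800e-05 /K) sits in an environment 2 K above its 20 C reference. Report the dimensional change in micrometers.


dL = L * alpha * dT
= 163.8 * 1.0800e-05 * 2
= 0.0035381 mm
dL_um = 0.0035381 * 1000 = 3.5381 um

3.5381


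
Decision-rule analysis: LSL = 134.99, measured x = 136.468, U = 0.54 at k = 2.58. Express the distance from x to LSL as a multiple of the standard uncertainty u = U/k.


u = U / k = 0.54 / 2.58 = 0.20930233
margin = |LSL - x| = |134.99 - 136.468| = 1.478
z = margin / u = 1.478 / 0.20930233
z = 7.0616

7.0616


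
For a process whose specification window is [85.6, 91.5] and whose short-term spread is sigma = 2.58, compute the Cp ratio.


Cp = (USL - LSL) / (6 * sigma)
= (91.5 - 85.6) / (6 * 2.58)
= 5.9000 / 15.4800
= 0.3811

0.3811


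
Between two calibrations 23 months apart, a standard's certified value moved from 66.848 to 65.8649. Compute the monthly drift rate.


rate = (v2 - v1) / months
= (65.8649 - 66.848) / 23
= -0.9831 / 23
= -0.0427

-0.0427


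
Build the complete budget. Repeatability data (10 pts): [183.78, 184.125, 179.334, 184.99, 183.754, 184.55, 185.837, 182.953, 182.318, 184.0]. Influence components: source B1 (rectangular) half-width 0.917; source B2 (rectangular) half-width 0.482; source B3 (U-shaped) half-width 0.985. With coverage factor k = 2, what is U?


mean = (183.78 + 184.125 + 179.334 + 184.99 + 183.754 + 184.55 + 185.837 + 182.953 + 182.318 + 184.0) / 10 = 183.5641
s = sqrt(sum((x - mean)^2)/(n-1)) = 1.7819624
u_A = s / sqrt(n) = 1.7819624 / sqrt(10) = 0.56350599
u_B1 = 0.917 / sqrt(3) = 0.5294302
u_B2 = 0.482 / sqrt(3) = 0.27828283
u_B3 = 0.985 / sqrt(2) = 0.69650018
uc = sqrt(0.56350599^2 + 0.5294302^2 + 0.27828283^2 + 0.69650018^2) = 1.0772136
U = k * uc = 2 * 1.0772136
U = 2.1544

2.1544


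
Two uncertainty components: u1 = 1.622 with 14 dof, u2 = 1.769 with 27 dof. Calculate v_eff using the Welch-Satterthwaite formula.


uc = sqrt(u1^2 + u2^2) = sqrt(1.622^2 + 1.769^2) = 2.400051
v_eff = uc^4 / (u1^4/v1 + u2^4/v2)
= 2.400051^4 / (1.622^4/14 + 1.769^4/27)
= 33.18042 / 0.85709648
v_eff = 38.7126

38.7126


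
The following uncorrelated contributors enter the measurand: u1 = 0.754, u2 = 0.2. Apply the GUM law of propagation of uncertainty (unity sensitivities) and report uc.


uc = sqrt(0.754^2 + 0.2^2)
uc = sqrt(0.608516)
uc = 0.7801

0.7801


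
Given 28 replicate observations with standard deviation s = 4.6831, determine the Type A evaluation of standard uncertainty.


u_A = s / sqrt(n)
u_A = 4.6831 / sqrt(28)
u_A = 4.6831 / 5.2915026
u_A = 0.8850

0.8850


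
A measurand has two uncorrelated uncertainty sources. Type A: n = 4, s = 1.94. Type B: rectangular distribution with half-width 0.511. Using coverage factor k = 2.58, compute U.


u_A = s / sqrt(n) = 1.94 / sqrt(4) = 0.97
u_B = half_width / sqrt(3) = 0.511 / sqrt(3) = 0.29502599
uc = sqrt(u_A^2 + u_B^2) = sqrt(0.97^2 + 0.29502599^2) = 1.0138739
U = k * uc = 2.58 * 1.0138739
U = 2.6158

2.6158


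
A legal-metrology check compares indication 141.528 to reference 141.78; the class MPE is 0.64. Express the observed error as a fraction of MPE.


e = indication - reference = 141.528 - 141.78 = -0.2520
|e| = 0.2520
ratio = |e| / MPE = 0.2520 / 0.64
ratio = 0.3937

0.3937


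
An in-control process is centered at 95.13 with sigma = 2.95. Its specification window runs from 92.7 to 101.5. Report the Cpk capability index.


Cpu = (USL - mean) / (3*sigma) = (101.5 - 95.13) / (3*2.95) = 0.7198
Cpl = (mean - LSL) / (3*sigma) = (95.13 - 92.7) / (3*2.95) = 0.2746
Cpk = min(Cpu, Cpl) = 0.2746

0.2746


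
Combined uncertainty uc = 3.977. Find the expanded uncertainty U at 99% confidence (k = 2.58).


U = k * uc
U = 2.58 * 3.977
U = 10.2607

10.2607


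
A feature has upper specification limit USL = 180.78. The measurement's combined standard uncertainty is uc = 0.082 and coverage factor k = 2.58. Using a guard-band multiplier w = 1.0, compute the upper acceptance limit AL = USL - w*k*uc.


U = k * uc = 2.58 * 0.082 = 0.21156
guard band g = w * U = 1.0 * 0.21156 = 0.21156
AL = USL - g = 180.78 - 0.21156
AL = 180.5684

180.5684


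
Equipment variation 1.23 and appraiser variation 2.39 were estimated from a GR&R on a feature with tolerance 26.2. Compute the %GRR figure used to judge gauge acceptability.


GRR = sqrt(EV^2 + AV^2) = sqrt(1.23^2 + 2.39^2) = 2.687936
%GRR = GRR / tol * 100 = 2.687936 / 26.2 * 100
%GRR = 10.2593

10.2593


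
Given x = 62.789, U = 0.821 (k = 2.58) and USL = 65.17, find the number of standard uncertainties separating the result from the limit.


u = U / k = 0.821 / 2.58 = 0.31821705
margin = |USL - x| = |65.17 - 62.789| = 2.381
z = margin / u = 2.381 / 0.31821705
z = 7.4823

7.4823


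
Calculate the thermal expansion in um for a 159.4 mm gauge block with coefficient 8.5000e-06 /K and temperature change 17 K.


dL = L * alpha * dT
= 159.4 * 8.5000e-06 * 17
= 0.0230333 mm
dL_um = 0.0230333 * 1000 = 23.0333 um

23.0333


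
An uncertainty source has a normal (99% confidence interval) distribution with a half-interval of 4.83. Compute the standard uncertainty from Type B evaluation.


u_B = half_width / 2.576
u_B = 4.83 / 2.576
u_B = 1.8750

1.8750


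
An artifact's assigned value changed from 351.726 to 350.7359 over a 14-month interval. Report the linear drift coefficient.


rate = (v2 - v1) / months
= (350.7359 - 351.726) / 14
= -0.9901 / 14
= -0.0707

-0.0707


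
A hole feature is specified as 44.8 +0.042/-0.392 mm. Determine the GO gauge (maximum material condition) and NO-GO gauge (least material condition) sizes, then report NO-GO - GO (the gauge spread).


GO = nominal - lower_tol (smallest hole = maximum material condition)
GO = 44.8 - 0.392 = 44.408
NO-GO = nominal + upper_tol (largest hole = least material condition)
NO-GO = 44.8 + 0.042 = 44.842
spread = NO-GO - GO = 44.842 - 44.408 = 0.4340

0.4340


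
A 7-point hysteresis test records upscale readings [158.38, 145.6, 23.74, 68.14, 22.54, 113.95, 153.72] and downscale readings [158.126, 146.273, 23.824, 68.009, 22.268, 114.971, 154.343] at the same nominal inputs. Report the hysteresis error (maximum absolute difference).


|158.38 - 158.126| = 0.2540
|145.6 - 146.273| = 0.6730
|23.74 - 23.824| = 0.0840
|68.14 - 68.009| = 0.1310
|22.54 - 22.268| = 0.2720
|113.95 - 114.971| = 1.0210
|153.72 - 154.343| = 0.6230
hysteresis = max(diffs) = 1.0210

1.0210


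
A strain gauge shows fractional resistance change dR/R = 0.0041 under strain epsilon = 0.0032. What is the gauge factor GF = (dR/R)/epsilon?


GF = (dR/R) / epsilon
= 0.0041 / 0.0032
= 1.2812

1.2812


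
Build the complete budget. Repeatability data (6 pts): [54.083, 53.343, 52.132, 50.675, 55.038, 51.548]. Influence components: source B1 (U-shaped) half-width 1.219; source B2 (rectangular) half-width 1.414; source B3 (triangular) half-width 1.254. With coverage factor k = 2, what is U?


mean = (54.083 + 53.343 + 52.132 + 50.675 + 55.038 + 51.548) / 6 = 52.80316667
s = sqrt(sum((x - mean)^2)/(n-1)) = 1.6418815
u_A = s / sqrt(n) = 1.6418815 / sqrt(6) = 0.67029532
u_B1 = 1.219 / sqrt(2) = 0.86196317
u_B2 = 1.414 / sqrt(3) = 0.81637328
u_B3 = 1.254 / sqrt(6) = 0.51194336
uc = sqrt(0.67029532^2 + 0.86196317^2 + 0.81637328^2 + 0.51194336^2) = 1.4563062
U = k * uc = 2 * 1.4563062
U = 2.9126

2.9126


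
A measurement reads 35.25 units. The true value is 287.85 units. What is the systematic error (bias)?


Systematic error = measured - true
= 35.25 - 287.85
= -252.6000

-252.6000


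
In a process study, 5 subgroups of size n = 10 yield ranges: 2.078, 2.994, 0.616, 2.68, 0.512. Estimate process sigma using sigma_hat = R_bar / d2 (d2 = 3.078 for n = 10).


R_bar = (2.078 + 2.994 + 0.616 + 2.68 + 0.512) / 5
R_bar = 8.88 / 5 = 1.776
sigma_hat = R_bar / d2 = 1.776 / 3.078 = 0.5770

0.5770


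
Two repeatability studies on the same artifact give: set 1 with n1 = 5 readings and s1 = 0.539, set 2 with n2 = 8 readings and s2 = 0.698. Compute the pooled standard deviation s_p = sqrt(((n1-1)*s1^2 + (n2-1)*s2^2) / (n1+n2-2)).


s_p = sqrt(((n1-1)*s1^2 + (n2-1)*s2^2) / (n1+n2-2))
numerator = (5-1)*0.539^2 + (8-1)*0.698^2 = 1.162084 + 3.410428 = 4.572512
denominator = 5 + 8 - 2 = 11
s_p^2 = 4.572512 / 11 = 0.41568291
s_p = sqrt(0.41568291) = 0.6447

0.6447


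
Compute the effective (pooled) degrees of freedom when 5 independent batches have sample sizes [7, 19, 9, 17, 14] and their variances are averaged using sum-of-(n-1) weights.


nu = sum_i (n_i - 1)
nu = ((7 - 1) + (19 - 1) + (9 - 1) + (17 - 1) + (14 - 1))
nu = 6 + 18 + 8 + 16 + 13
nu = 61

61


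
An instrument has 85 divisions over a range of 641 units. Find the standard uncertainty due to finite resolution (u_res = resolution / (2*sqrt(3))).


resolution = range / divisions
resolution = 641 / 85 = 7.5411765
u_res = resolution / (2*sqrt(3))
u_res = 7.5411765 / 3.4641016
u_res = 2.1770

2.1770


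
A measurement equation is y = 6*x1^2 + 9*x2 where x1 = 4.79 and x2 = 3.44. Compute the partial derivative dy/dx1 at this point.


y = 6*x1^2 + 9*x2
dy/dx1 = 2*6*x1
Evaluate at x1 = 4.79: c1 = 12 * 4.79
c1 = 57.4800

57.4800


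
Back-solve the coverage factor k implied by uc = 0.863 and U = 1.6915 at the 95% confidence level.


k = U / uc
k = 1.6915 / 0.863
k = 1.96

1.96


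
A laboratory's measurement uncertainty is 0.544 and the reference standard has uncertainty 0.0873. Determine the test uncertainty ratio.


TUR = u_lab / u_ref
= 0.544 / 0.0873
= 6.2314

6.2314


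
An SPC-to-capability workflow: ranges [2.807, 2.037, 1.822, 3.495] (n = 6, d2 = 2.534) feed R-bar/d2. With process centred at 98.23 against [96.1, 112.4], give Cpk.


R_bar = (2.807 + 2.037 + 1.822 + 3.495) / 4 = 2.54025
sigma = R_bar / d2 = 2.54025 / 2.534 = 1.0024665
Cp = (USL - LSL)/(6*sigma) = (112.4 - 96.1)/(6*1.0024665) = 2.7100
Cpu = (112.4 - 98.23)/(3*1.0024665) = 4.7117
Cpl = (98.23 - 96.1)/(3*1.0024665) = 0.7083
Cpk = min(Cpu, Cpl) = 0.7083

0.7083


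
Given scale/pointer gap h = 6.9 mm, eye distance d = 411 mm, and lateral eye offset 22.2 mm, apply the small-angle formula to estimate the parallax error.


error = h * offset / d
= 6.9 * 22.2 / 411
= 0.3727

0.3727


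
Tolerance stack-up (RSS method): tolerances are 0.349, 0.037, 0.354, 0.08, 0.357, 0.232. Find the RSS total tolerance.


RSS = sqrt(0.349^2 + 0.037^2 + 0.354^2 + 0.08^2 + 0.357^2 + 0.232^2)
= sqrt(0.436159)
= 0.6604

0.6604


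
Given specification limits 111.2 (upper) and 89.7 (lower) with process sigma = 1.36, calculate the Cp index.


Cp = (USL - LSL) / (6 * sigma)
= (111.2 - 89.7) / (6 * 1.36)
= 21.5000 / 8.1600
= 2.6348

2.6348


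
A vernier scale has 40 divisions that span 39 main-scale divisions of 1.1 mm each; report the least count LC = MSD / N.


LC = MSD / n_div
= 1.1 / 40
= 0.0275

0.0275


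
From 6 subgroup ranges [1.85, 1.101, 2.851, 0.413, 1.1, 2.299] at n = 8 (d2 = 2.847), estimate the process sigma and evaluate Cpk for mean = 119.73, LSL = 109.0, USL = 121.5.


R_bar = (1.85 + 1.101 + 2.851 + 0.413 + 1.1 + 2.299) / 6 = 1.6023333
sigma = R_bar / d2 = 1.6023333 / 2.847 = 0.56281465
Cp = (USL - LSL)/(6*sigma) = (121.5 - 109.0)/(6*0.56281465) = 3.7016
Cpu = (121.5 - 119.73)/(3*0.56281465) = 1.0483
Cpl = (119.73 - 109.0)/(3*0.56281465) = 6.3550
Cpk = min(Cpu, Cpl) = 1.0483

1.0483


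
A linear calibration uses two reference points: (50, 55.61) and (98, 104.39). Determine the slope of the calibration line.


slope = (y2 - y1) / (x2 - x1)
= (104.39 - 55.61) / (98 - 50)
= 48.7800 / 48
= 1.0163

1.0163


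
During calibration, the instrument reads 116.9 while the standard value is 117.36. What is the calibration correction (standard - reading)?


Correction = standard - reading
= 117.36 - 116.9
= 0.4600

0.4600


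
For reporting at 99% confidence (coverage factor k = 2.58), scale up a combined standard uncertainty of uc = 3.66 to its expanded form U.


U = k * uc
U = 2.58 * 3.66
U = 9.4428

9.4428


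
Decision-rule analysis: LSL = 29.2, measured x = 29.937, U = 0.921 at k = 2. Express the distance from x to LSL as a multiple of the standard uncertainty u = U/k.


u = U / k = 0.921 / 2 = 0.4605
margin = |LSL - x| = |29.2 - 29.937| = 0.737
z = margin / u = 0.737 / 0.4605
z = 1.6004

1.6004


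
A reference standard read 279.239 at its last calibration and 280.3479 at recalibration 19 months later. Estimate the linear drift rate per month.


rate = (v2 - v1) / months
= (280.3479 - 279.239) / 19
= 1.1089 / 19
= 0.0584

0.0584


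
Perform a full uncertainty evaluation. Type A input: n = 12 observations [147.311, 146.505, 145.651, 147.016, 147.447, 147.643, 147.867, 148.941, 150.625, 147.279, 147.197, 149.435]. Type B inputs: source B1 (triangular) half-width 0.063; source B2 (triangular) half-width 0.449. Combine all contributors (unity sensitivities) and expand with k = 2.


mean = (147.311 + 146.505 + 145.651 + 147.016 + 147.447 + 147.643 + 147.867 + 148.941 + 150.625 + 147.279 + 147.197 + 149.435) / 12 = 147.7430833
s = sqrt(sum((x - mean)^2)/(n-1)) = 1.3434913
u_A = s / sqrt(n) = 1.3434913 / sqrt(12) = 0.38783253
u_B1 = 0.063 / sqrt(6) = 0.025719642
u_B2 = 0.449 / sqrt(6) = 0.18330348
uc = sqrt(0.38783253^2 + 0.025719642^2 + 0.18330348^2) = 0.42973915
U = k * uc = 2 * 0.42973915
U = 0.8595

0.8595


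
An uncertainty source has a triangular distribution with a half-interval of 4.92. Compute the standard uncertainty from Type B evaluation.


u_B = half_width / sqrt(6)
u_B = 4.92 / 2.4494897
u_B = 2.0086

2.0086


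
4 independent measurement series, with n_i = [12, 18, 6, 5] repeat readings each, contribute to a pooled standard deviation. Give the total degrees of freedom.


nu = sum_i (n_i - 1)
nu = ((12 - 1) + (18 - 1) + (6 - 1) + (5 - 1))
nu = 11 + 17 + 5 + 4
nu = 37

37


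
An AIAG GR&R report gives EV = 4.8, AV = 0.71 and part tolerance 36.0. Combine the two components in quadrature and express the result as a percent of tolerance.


GRR = sqrt(EV^2 + AV^2) = sqrt(4.8^2 + 0.71^2) = 4.8522263
%GRR = GRR / tol * 100 = 4.8522263 / 36.0 * 100
%GRR = 13.4784

13.4784


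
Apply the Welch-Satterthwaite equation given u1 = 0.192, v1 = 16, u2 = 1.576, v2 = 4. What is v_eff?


uc = sqrt(u1^2 + u2^2) = sqrt(0.192^2 + 1.576^2) = 1.5876524
v_eff = uc^4 / (u1^4/v1 + u2^4/v2)
= 1.5876524^4 / (0.192^4/16 + 1.576^4/4)
= 6.3536267 / 1.5423707
v_eff = 4.1194

4.1194


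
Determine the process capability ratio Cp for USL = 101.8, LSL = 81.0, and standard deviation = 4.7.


Cp = (USL - LSL) / (6 * sigma)
= (101.8 - 81.0) / (6 * 4.7)
= 20.8000 / 28.2000
= 0.7376

0.7376


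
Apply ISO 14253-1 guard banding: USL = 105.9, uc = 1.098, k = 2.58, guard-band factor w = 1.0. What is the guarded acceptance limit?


U = k * uc = 2.58 * 1.098 = 2.83284
guard band g = w * U = 1.0 * 2.83284 = 2.83284
AL = USL - g = 105.9 - 2.83284
AL = 103.0672

103.0672


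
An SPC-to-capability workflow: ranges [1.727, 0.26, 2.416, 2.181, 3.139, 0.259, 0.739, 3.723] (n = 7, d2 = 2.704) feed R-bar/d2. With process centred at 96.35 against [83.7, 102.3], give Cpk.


R_bar = (1.727 + 0.26 + 2.416 + 2.181 + 3.139 + 0.259 + 0.739 + 3.723) / 8 = 1.8055
sigma = R_bar / d2 = 1.8055 / 2.704 = 0.6677145
Cp = (USL - LSL)/(6*sigma) = (102.3 - 83.7)/(6*0.6677145) = 4.6427
Cpu = (102.3 - 96.35)/(3*0.6677145) = 2.9703
Cpl = (96.35 - 83.7)/(3*0.6677145) = 6.3151
Cpk = min(Cpu, Cpl) = 2.9703

2.9703


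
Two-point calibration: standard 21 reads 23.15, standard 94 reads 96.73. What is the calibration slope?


slope = (y2 - y1) / (x2 - x1)
= (96.73 - 23.15) / (94 - 21)
= 73.5800 / 73
= 1.0079

1.0079


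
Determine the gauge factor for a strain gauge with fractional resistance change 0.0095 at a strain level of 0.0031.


GF = (dR/R) / epsilon
= 0.0095 / 0.0031
= 3.0645

3.0645


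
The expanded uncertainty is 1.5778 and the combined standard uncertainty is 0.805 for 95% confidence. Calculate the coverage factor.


k = U / uc
k = 1.5778 / 0.805
k = 1.96

1.96
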